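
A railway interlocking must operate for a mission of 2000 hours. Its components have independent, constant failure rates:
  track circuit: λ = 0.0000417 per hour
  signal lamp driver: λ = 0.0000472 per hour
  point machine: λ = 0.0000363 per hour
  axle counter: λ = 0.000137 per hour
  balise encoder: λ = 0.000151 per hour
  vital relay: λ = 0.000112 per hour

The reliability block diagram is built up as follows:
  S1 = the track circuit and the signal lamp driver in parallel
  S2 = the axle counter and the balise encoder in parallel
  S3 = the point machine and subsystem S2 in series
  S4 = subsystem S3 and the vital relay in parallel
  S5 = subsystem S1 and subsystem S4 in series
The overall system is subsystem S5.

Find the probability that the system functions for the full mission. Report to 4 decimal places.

0.9673

R(track circuit) = exp(−0.0000417 × 2000) = 0.919983
R(signal lamp driver) = exp(−0.0000472 × 2000) = 0.909919
R(point machine) = exp(−0.0000363 × 2000) = 0.929973
R(axle counter) = exp(−0.000137 × 2000) = 0.760332
R(balise encoder) = exp(−0.000151 × 2000) = 0.739338
R(vital relay) = exp(−0.000112 × 2000) = 0.799315
Parallel (track circuit and signal lamp driver): 1 − (1 − 0.919983)(1 − 0.909919) = 0.992792
Parallel (axle counter and balise encoder): 1 − (1 − 0.760332)(1 − 0.739338) = 0.937528
Series (point machine and [0.937528]): 0.929973 × 0.937528 = 0.871876
Parallel ([0.871876] and vital relay): 1 − (1 − 0.871876)(1 − 0.799315) = 0.974287
Series ([0.992792] and [0.974287]): 0.992792 × 0.974287 = 0.9673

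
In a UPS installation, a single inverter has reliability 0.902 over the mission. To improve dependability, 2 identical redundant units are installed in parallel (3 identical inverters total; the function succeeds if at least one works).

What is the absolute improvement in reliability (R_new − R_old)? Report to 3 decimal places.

R_before = 0.902
R_after = 1 − (1 − 0.902)^3 = 0.999
ΔR = 0.999 − 0.902 = 0.097

0.097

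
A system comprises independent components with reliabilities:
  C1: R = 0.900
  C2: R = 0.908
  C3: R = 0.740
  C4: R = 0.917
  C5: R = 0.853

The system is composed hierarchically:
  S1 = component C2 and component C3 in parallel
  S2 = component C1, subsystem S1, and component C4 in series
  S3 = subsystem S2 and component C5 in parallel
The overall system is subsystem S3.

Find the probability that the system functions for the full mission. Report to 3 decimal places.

Parallel (C2 and C3): 1 − (1 − 0.90800)(1 − 0.74000) = 0.97608
Series (C1, [0.97608], and C4): 0.90000 × 0.97608 × 0.91700 = 0.80556
Parallel ([0.80556] and C5): 1 − (1 − 0.80556)(1 − 0.85300) = 0.971

0.971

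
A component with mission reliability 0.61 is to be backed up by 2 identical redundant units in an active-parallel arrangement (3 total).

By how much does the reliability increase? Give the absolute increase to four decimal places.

R_before = 0.61
R_after = 1 − (1 − 0.61)^3 = 0.9407
ΔR = 0.9407 − 0.61 = 0.3307

0.3307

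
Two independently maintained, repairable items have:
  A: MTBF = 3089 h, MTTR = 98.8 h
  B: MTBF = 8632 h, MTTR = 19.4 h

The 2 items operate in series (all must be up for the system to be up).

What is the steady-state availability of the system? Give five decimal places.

0.96683

A(A) = MTBF/(MTBF+MTTR) = 3089/(3089+98.8) = 0.969007
A(B) = MTBF/(MTBF+MTTR) = 8632/(8632+19.4) = 0.997758
Series availability: 0.969007 × 0.997758 = 0.96683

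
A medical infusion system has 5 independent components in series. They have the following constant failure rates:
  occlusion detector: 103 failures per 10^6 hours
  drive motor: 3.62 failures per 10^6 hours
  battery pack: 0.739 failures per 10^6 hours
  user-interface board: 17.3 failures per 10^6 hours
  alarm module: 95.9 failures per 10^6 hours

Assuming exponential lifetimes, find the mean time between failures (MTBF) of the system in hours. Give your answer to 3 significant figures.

4530

Series of exponential components: λ_sys = Σ λ_i
λ_sys = 0.000103 + 0.00000362 + 0.000000739 + 0.0000173 + 0.0000959 = 2.2056e-04 /h
MTBF = 1 / λ_sys = 4530 h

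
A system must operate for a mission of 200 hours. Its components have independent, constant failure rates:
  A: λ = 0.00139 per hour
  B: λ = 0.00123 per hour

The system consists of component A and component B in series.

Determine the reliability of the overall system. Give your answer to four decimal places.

R(A) = exp(−0.00139 × 200) = 0.757297
R(B) = exp(−0.00123 × 200) = 0.781922
Series (A and B): 0.757297 × 0.781922 = 0.5921

0.5921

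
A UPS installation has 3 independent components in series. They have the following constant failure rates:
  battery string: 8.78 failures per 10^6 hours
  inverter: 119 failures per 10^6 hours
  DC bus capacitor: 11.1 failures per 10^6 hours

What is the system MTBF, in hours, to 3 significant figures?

7200

Series of exponential components: λ_sys = Σ λ_i
λ_sys = 0.00000878 + 0.000119 + 0.0000111 = 1.3888e-04 /h
MTBF = 1 / λ_sys = 7200 h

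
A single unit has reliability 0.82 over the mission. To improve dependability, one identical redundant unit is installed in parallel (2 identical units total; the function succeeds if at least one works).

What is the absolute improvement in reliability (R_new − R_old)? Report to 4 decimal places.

0.1476

R_before = 0.82
R_after = 1 − (1 − 0.82)^2 = 0.9676
ΔR = 0.9676 − 0.82 = 0.1476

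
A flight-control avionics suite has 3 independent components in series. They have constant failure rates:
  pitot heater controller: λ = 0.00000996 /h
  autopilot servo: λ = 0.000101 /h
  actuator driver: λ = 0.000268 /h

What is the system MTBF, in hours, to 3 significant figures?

2640

Series of exponential components: λ_sys = Σ λ_i
λ_sys = 0.00000996 + 0.000101 + 0.000268 = 3.7896e-04 /h
MTBF = 1 / λ_sys = 2640 h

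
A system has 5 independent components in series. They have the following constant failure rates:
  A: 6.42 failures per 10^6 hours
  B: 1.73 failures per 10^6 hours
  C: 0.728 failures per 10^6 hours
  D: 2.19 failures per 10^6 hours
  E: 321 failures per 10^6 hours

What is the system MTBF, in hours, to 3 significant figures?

Series of exponential components: λ_sys = Σ λ_i
λ_sys = 0.00000642 + 0.00000173 + 0.000000728 + 0.00000219 + 0.000321 = 3.3207e-04 /h
MTBF = 1 / λ_sys = 3010 h

3010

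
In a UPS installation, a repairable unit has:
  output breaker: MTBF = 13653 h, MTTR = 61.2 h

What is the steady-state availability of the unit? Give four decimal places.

0.9955

A(output breaker) = MTBF/(MTBF+MTTR) = 13653/(13653+61.2) = 0.9955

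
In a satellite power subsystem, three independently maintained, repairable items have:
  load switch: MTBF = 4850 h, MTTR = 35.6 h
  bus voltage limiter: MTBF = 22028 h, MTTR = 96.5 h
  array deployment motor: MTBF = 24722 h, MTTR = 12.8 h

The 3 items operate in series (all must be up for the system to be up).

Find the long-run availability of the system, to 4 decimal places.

A(load switch) = MTBF/(MTBF+MTTR) = 4850/(4850+35.6) = 0.992713
A(bus voltage limiter) = MTBF/(MTBF+MTTR) = 22028/(22028+96.5) = 0.995638
A(array deployment motor) = MTBF/(MTBF+MTTR) = 24722/(24722+12.8) = 0.999483
Series availability: 0.992713 × 0.995638 × 0.999483 = 0.9879

0.9879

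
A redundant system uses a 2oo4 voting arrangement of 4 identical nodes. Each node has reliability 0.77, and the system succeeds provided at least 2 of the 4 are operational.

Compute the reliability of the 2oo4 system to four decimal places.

0.9597

R = Σ_{i=2}^{4} C(4,i) p^i (1−p)^{4−i} with p = 0.77
C(4,2)·0.77^2·0.23^2 = 0.188186
C(4,3)·0.77^3·0.23^1 = 0.420010
C(4,4)·0.77^4·0.23^0 = 0.351530
Sum = 0.9597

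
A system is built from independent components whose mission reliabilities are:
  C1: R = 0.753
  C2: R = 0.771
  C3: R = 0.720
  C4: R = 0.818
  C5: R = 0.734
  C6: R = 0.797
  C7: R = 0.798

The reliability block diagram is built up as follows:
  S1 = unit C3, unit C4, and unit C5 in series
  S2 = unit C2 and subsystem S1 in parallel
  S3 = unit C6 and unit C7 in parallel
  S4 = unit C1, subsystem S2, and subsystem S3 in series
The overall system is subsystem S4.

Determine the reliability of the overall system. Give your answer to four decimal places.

Series (C3, C4, and C5): 0.720000 × 0.818000 × 0.734000 = 0.432297
Parallel (C2 and [0.432297]): 1 − (1 − 0.771000)(1 − 0.432297) = 0.869996
Parallel (C6 and C7): 1 − (1 − 0.797000)(1 − 0.798000) = 0.958994
Series (C1, [0.869996], and [0.958994]): 0.753000 × 0.869996 × 0.958994 = 0.6282

0.6282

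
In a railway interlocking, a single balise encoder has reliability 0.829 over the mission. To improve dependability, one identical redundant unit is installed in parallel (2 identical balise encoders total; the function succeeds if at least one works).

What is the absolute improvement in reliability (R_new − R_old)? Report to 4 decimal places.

R_before = 0.829
R_after = 1 − (1 − 0.829)^2 = 0.9708
ΔR = 0.9708 − 0.829 = 0.1418

0.1418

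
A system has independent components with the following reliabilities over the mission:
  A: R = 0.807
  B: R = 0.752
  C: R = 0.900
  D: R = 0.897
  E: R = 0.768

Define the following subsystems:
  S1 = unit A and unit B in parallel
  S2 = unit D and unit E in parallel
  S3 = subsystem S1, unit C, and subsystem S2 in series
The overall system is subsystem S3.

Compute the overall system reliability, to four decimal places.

Parallel (A and B): 1 − (1 − 0.807000)(1 − 0.752000) = 0.952136
Parallel (D and E): 1 − (1 − 0.897000)(1 − 0.768000) = 0.976104
Series ([0.952136], C, and [0.976104]): 0.952136 × 0.900000 × 0.976104 = 0.8364

0.8364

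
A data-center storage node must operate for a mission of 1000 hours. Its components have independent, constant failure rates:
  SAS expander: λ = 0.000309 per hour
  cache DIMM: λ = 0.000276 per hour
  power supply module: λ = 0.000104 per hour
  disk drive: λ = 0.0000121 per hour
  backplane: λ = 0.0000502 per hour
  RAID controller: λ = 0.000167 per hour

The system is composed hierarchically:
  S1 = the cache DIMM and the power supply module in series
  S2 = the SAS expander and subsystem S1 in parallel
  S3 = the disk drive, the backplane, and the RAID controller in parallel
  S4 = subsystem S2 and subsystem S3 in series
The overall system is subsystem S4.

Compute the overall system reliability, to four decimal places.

R(SAS expander) = exp(−0.000309 × 1000) = 0.734181
R(cache DIMM) = exp(−0.000276 × 1000) = 0.758813
R(power supply module) = exp(−0.000104 × 1000) = 0.901225
R(disk drive) = exp(−0.0000121 × 1000) = 0.987973
R(backplane) = exp(−0.0000502 × 1000) = 0.951039
R(RAID controller) = exp(−0.000167 × 1000) = 0.846200
Series (cache DIMM and power supply module): 0.758813 × 0.901225 = 0.683861
Parallel (SAS expander and [0.683861]): 1 − (1 − 0.734181)(1 − 0.683861) = 0.915964
Parallel (disk drive, backplane, and RAID controller): 1 − (1 − 0.987973)(1 − 0.951039)(1 − 0.846200) = 0.999909
Series ([0.915964] and [0.999909]): 0.915964 × 0.999909 = 0.9159

0.9159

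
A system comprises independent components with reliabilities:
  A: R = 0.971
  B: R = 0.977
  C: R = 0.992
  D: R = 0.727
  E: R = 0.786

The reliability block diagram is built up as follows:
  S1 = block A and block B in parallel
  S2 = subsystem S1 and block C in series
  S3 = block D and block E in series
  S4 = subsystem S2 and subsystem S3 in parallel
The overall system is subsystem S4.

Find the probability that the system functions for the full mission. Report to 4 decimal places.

0.9963

Parallel (A and B): 1 − (1 − 0.971000)(1 − 0.977000) = 0.999333
Series ([0.999333] and C): 0.999333 × 0.992000 = 0.991338
Series (D and E): 0.727000 × 0.786000 = 0.571422
Parallel ([0.991338] and [0.571422]): 1 − (1 − 0.991338)(1 − 0.571422) = 0.9963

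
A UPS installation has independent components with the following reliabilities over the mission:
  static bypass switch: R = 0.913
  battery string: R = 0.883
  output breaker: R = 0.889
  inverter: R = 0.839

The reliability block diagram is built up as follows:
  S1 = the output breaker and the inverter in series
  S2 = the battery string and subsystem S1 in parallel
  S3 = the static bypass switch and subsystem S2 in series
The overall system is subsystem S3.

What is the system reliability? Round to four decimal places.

Series (output breaker and inverter): 0.889000 × 0.839000 = 0.745871
Parallel (battery string and [0.745871]): 1 − (1 − 0.883000)(1 − 0.745871) = 0.970267
Series (static bypass switch and [0.970267]): 0.913000 × 0.970267 = 0.8859

0.8859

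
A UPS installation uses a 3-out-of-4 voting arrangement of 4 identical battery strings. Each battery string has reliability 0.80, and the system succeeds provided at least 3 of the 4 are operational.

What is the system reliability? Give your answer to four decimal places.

0.8192

R = Σ_{i=3}^{4} C(4,i) p^i (1−p)^{4−i} with p = 0.80
C(4,3)·0.80^3·0.20^1 = 0.409600
C(4,4)·0.80^4·0.20^0 = 0.409600
Sum = 0.8192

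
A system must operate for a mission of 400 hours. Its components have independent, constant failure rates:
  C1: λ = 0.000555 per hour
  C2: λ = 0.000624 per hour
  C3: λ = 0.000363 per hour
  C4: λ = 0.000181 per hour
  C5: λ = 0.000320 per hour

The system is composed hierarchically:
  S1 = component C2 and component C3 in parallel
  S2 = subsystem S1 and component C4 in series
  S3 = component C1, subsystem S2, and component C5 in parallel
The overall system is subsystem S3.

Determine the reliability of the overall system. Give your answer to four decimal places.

R(C1) = exp(−0.000555 × 400) = 0.800915
R(C2) = exp(−0.000624 × 400) = 0.779112
R(C3) = exp(−0.000363 × 400) = 0.864849
R(C4) = exp(−0.000181 × 400) = 0.930159
R(C5) = exp(−0.000320 × 400) = 0.879853
Parallel (C2 and C3): 1 − (1 − 0.779112)(1 − 0.864849) = 0.970147
Series ([0.970147] and C4): 0.970147 × 0.930159 = 0.902391
Parallel (C1, [0.902391], and C5): 1 − (1 − 0.800915)(1 − 0.902391)(1 − 0.879853) = 0.9977

0.9977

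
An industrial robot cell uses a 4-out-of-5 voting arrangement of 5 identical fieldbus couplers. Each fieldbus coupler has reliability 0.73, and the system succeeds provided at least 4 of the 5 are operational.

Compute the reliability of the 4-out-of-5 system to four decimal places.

0.5907

R = Σ_{i=4}^{5} C(5,i) p^i (1−p)^{5−i} with p = 0.73
C(5,4)·0.73^4·0.27^1 = 0.383376
C(5,5)·0.73^5·0.27^0 = 0.207307
Sum = 0.5907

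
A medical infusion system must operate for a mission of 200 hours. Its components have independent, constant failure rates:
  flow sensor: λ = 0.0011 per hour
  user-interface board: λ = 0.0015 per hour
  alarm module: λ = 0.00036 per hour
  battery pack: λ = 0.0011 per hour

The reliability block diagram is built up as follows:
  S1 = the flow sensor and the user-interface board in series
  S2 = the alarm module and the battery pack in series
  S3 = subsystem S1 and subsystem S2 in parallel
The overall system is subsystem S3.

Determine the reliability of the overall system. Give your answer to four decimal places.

0.8973

R(flow sensor) = exp(−0.0011 × 200) = 0.802519
R(user-interface board) = exp(−0.0015 × 200) = 0.740818
R(alarm module) = exp(−0.00036 × 200) = 0.930531
R(battery pack) = exp(−0.0011 × 200) = 0.802519
Series (flow sensor and user-interface board): 0.802519 × 0.740818 = 0.594521
Series (alarm module and battery pack): 0.930531 × 0.802519 = 0.746769
Parallel ([0.594521] and [0.746769]): 1 − (1 − 0.594521)(1 − 0.746769) = 0.8973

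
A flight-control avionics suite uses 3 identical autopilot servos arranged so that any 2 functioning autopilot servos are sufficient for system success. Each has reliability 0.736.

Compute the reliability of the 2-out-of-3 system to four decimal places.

0.8277

R = Σ_{i=2}^{3} C(3,i) p^i (1−p)^{3−i} with p = 0.736
C(3,2)·0.736^2·0.264^1 = 0.429023
C(3,3)·0.736^3·0.264^0 = 0.398688
Sum = 0.8277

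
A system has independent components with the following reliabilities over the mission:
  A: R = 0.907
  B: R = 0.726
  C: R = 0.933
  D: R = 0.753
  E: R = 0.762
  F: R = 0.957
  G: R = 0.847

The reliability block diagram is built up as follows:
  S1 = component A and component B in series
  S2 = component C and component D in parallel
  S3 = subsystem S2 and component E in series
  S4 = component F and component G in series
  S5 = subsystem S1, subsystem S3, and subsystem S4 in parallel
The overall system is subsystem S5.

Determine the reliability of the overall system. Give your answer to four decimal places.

0.9838

Series (A and B): 0.907000 × 0.726000 = 0.658482
Parallel (C and D): 1 − (1 − 0.933000)(1 − 0.753000) = 0.983451
Series ([0.983451] and E): 0.983451 × 0.762000 = 0.749390
Series (F and G): 0.957000 × 0.847000 = 0.810579
Parallel ([0.658482], [0.749390], and [0.810579]): 1 − (1 − 0.658482)(1 − 0.749390)(1 − 0.810579) = 0.9838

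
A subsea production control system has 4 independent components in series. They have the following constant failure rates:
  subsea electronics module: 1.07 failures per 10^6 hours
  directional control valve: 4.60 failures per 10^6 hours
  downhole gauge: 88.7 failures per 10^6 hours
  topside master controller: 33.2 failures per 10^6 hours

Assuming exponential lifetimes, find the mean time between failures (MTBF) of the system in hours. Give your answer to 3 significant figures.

Series of exponential components: λ_sys = Σ λ_i
λ_sys = 0.00000107 + 0.00000460 + 0.0000887 + 0.0000332 = 1.2757e-04 /h
MTBF = 1 / λ_sys = 7840 h

7840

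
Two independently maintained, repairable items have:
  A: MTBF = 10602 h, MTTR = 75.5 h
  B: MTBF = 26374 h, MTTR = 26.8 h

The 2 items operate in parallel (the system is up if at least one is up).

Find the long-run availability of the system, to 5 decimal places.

0.99999

A(A) = MTBF/(MTBF+MTTR) = 10602/(10602+75.5) = 0.992929
A(B) = MTBF/(MTBF+MTTR) = 26374/(26374+26.8) = 0.998985
Parallel availability: 1 − (1 − 0.992929)(1 − 0.998985) = 0.99999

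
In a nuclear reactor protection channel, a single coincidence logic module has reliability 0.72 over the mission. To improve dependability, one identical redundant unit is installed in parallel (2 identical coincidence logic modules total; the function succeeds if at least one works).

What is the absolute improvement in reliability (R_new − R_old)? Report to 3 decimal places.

R_before = 0.72
R_after = 1 − (1 − 0.72)^2 = 0.922
ΔR = 0.922 − 0.72 = 0.202

0.202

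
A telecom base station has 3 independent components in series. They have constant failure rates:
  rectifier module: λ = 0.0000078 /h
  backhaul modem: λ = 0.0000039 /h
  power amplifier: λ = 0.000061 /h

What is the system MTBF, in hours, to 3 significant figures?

Series of exponential components: λ_sys = Σ λ_i
λ_sys = 0.0000078 + 0.0000039 + 0.000061 = 7.2700e-05 /h
MTBF = 1 / λ_sys = 13800 h

13800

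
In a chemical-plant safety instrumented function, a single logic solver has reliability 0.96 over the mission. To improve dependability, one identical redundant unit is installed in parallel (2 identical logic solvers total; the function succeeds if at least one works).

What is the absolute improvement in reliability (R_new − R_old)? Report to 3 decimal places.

R_before = 0.96
R_after = 1 − (1 − 0.96)^2 = 0.998
ΔR = 0.998 − 0.96 = 0.038

0.038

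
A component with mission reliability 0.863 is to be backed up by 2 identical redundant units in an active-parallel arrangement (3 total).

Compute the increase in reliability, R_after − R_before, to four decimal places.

0.1344

R_before = 0.863
R_after = 1 − (1 − 0.863)^3 = 0.9974
ΔR = 0.9974 − 0.863 = 0.1344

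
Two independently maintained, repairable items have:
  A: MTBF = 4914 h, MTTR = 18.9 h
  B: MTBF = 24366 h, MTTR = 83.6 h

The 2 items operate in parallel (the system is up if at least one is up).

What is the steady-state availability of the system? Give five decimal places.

A(A) = MTBF/(MTBF+MTTR) = 4914/(4914+18.9) = 0.996169
A(B) = MTBF/(MTBF+MTTR) = 24366/(24366+83.6) = 0.996581
Parallel availability: 1 − (1 − 0.996169)(1 − 0.996581) = 0.99999

0.99999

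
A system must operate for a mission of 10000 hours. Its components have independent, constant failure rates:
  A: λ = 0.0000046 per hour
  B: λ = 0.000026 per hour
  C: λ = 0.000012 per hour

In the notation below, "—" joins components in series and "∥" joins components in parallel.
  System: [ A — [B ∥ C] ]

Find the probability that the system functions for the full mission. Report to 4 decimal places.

R(A) = exp(−0.0000046 × 10000) = 0.955042
R(B) = exp(−0.000026 × 10000) = 0.771052
R(C) = exp(−0.000012 × 10000) = 0.886920
Parallel (B and C): 1 − (1 − 0.771052)(1 − 0.886920) = 0.974111
Series (A and [0.974111]): 0.955042 × 0.974111 = 0.9303

0.9303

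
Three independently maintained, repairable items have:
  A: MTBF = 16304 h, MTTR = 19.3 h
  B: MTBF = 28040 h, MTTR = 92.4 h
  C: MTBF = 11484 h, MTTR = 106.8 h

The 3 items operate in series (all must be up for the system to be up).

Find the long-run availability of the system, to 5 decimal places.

A(A) = MTBF/(MTBF+MTTR) = 16304/(16304+19.3) = 0.998818
A(B) = MTBF/(MTBF+MTTR) = 28040/(28040+92.4) = 0.996716
A(C) = MTBF/(MTBF+MTTR) = 11484/(11484+106.8) = 0.990786
Series availability: 0.998818 × 0.996716 × 0.990786 = 0.98636

0.98636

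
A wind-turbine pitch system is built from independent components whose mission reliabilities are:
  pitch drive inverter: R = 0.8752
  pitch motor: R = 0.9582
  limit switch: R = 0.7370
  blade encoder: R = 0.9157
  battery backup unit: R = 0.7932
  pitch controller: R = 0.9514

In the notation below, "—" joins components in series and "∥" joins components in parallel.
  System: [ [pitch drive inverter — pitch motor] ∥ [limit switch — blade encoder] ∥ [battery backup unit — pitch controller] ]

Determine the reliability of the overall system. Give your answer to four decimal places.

0.9871

Series (pitch drive inverter and pitch motor): 0.875200 × 0.958200 = 0.838617
Series (limit switch and blade encoder): 0.737000 × 0.915700 = 0.674871
Series (battery backup unit and pitch controller): 0.793200 × 0.951400 = 0.754650
Parallel ([0.838617], [0.674871], and [0.754650]): 1 − (1 − 0.838617)(1 − 0.674871)(1 − 0.754650) = 0.9871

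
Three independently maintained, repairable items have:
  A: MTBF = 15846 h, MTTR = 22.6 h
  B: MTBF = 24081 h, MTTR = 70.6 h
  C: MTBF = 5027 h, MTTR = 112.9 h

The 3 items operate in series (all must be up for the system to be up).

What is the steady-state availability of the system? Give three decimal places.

0.974

A(A) = MTBF/(MTBF+MTTR) = 15846/(15846+22.6) = 0.998576
A(B) = MTBF/(MTBF+MTTR) = 24081/(24081+70.6) = 0.997077
A(C) = MTBF/(MTBF+MTTR) = 5027/(5027+112.9) = 0.978035
Series availability: 0.998576 × 0.997077 × 0.978035 = 0.974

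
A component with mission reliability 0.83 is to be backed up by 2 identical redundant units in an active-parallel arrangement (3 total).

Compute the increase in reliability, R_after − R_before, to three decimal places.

0.165

R_before = 0.83
R_after = 1 − (1 − 0.83)^3 = 0.995
ΔR = 0.995 − 0.83 = 0.165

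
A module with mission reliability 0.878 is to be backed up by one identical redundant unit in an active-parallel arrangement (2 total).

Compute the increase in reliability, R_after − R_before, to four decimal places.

0.1071

R_before = 0.878
R_after = 1 − (1 − 0.878)^2 = 0.9851
ΔR = 0.9851 − 0.878 = 0.1071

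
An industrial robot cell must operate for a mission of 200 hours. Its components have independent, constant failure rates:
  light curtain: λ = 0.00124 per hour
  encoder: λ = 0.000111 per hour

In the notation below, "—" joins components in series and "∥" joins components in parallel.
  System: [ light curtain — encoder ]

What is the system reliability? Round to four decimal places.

0.7632

R(light curtain) = exp(−0.00124 × 200) = 0.780360
R(encoder) = exp(−0.000111 × 200) = 0.978045
Series (light curtain and encoder): 0.780360 × 0.978045 = 0.7632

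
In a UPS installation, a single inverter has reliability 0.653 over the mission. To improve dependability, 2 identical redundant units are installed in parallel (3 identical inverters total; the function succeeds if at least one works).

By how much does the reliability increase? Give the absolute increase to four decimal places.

0.3052

R_before = 0.653
R_after = 1 − (1 − 0.653)^3 = 0.9582
ΔR = 0.9582 − 0.653 = 0.3052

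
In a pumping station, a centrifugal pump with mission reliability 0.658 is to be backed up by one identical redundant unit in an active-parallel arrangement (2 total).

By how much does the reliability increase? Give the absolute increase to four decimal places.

0.2250

R_before = 0.658
R_after = 1 − (1 − 0.658)^2 = 0.8830
ΔR = 0.8830 − 0.658 = 0.2250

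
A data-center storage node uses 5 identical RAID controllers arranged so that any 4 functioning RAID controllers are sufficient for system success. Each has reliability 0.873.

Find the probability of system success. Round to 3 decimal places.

0.876

R = Σ_{i=4}^{5} C(5,i) p^i (1−p)^{5−i} with p = 0.873
C(5,4)·0.873^4·0.127^1 = 0.36883
C(5,5)·0.873^5·0.127^0 = 0.50707
Sum = 0.876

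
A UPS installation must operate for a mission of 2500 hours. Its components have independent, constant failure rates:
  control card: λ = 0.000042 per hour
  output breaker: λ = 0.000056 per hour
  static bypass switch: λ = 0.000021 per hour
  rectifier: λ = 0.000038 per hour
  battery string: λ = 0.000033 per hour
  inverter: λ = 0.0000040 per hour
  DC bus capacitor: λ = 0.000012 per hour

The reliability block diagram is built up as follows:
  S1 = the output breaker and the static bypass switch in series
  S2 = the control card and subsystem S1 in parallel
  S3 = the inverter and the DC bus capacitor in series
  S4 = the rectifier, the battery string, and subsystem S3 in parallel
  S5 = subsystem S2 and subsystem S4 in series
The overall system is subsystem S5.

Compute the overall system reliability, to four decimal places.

R(control card) = exp(−0.000042 × 2500) = 0.900325
R(output breaker) = exp(−0.000056 × 2500) = 0.869358
R(static bypass switch) = exp(−0.000021 × 2500) = 0.948854
R(rectifier) = exp(−0.000038 × 2500) = 0.909373
R(battery string) = exp(−0.000033 × 2500) = 0.920811
R(inverter) = exp(−0.0000040 × 2500) = 0.990050
R(DC bus capacitor) = exp(−0.000012 × 2500) = 0.970446
Series (output breaker and static bypass switch): 0.869358 × 0.948854 = 0.824894
Parallel (control card and [0.824894]): 1 − (1 − 0.900325)(1 − 0.824894) = 0.982546
Series (inverter and DC bus capacitor): 0.990050 × 0.970446 = 0.960790
Parallel (rectifier, battery string, and [0.960790]): 1 − (1 − 0.909373)(1 − 0.920811)(1 − 0.960790) = 0.999719
Series ([0.982546] and [0.999719]): 0.982546 × 0.999719 = 0.9823

0.9823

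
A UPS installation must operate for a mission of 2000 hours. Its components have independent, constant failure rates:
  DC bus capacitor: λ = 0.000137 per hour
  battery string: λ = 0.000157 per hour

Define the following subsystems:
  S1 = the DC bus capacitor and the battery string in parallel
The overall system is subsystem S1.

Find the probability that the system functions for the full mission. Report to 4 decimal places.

R(DC bus capacitor) = exp(−0.000137 × 2000) = 0.760332
R(battery string) = exp(−0.000157 × 2000) = 0.730519
Parallel (DC bus capacitor and battery string): 1 − (1 − 0.760332)(1 − 0.730519) = 0.9354

0.9354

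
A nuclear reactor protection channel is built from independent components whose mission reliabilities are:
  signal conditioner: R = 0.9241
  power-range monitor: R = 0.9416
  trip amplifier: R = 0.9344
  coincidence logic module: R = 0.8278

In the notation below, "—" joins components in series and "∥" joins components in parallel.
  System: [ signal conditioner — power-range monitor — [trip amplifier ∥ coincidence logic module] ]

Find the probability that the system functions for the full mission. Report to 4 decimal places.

0.8603

Parallel (trip amplifier and coincidence logic module): 1 − (1 − 0.934400)(1 − 0.827800) = 0.988704
Series (signal conditioner, power-range monitor, and [0.988704]): 0.924100 × 0.941600 × 0.988704 = 0.8603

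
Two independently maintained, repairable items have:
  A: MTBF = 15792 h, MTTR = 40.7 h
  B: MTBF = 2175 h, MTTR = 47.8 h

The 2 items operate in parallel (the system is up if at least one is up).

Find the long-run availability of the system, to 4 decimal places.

A(A) = MTBF/(MTBF+MTTR) = 15792/(15792+40.7) = 0.997429
A(B) = MTBF/(MTBF+MTTR) = 2175/(2175+47.8) = 0.978496
Parallel availability: 1 − (1 − 0.997429)(1 − 0.978496) = 0.9999

0.9999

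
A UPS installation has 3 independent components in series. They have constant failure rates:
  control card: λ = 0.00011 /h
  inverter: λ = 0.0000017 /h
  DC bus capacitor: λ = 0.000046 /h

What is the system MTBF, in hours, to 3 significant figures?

6340

Series of exponential components: λ_sys = Σ λ_i
λ_sys = 0.00011 + 0.0000017 + 0.000046 = 1.5770e-04 /h
MTBF = 1 / λ_sys = 6340 h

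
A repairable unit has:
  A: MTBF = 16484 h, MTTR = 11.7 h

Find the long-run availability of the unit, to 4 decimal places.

0.9993

A(A) = MTBF/(MTBF+MTTR) = 16484/(16484+11.7) = 0.9993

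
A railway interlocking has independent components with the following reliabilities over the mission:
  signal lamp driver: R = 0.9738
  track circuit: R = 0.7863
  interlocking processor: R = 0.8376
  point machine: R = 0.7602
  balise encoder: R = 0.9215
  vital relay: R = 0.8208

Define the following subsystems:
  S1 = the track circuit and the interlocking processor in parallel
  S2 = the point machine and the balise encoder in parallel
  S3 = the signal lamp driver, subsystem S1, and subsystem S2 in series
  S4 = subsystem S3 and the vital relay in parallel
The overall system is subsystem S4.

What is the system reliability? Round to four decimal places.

Parallel (track circuit and interlocking processor): 1 − (1 − 0.786300)(1 − 0.837600) = 0.965295
Parallel (point machine and balise encoder): 1 − (1 − 0.760200)(1 − 0.921500) = 0.981176
Series (signal lamp driver, [0.965295], and [0.981176]): 0.973800 × 0.965295 × 0.981176 = 0.922310
Parallel ([0.922310] and vital relay): 1 − (1 − 0.922310)(1 − 0.820800) = 0.9861

0.9861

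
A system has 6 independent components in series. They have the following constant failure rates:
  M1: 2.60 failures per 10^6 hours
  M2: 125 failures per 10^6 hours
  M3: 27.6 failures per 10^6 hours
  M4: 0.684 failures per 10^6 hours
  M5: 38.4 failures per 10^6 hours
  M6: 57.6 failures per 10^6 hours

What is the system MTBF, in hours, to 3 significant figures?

3970

Series of exponential components: λ_sys = Σ λ_i
λ_sys = 0.00000260 + 0.000125 + 0.0000276 + 0.000000684 + 0.0000384 + 0.0000576 = 2.5188e-04 /h
MTBF = 1 / λ_sys = 3970 h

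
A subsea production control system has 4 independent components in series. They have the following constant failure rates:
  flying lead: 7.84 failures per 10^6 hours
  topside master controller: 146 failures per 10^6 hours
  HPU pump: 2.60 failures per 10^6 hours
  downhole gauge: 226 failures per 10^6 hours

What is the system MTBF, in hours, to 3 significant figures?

2610

Series of exponential components: λ_sys = Σ λ_i
λ_sys = 0.00000784 + 0.000146 + 0.00000260 + 0.000226 = 3.8244e-04 /h
MTBF = 1 / λ_sys = 2610 h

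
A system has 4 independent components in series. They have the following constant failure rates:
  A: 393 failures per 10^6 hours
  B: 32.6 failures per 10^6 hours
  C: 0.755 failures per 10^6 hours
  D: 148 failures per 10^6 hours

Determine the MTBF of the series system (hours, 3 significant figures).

1740

Series of exponential components: λ_sys = Σ λ_i
λ_sys = 0.000393 + 0.0000326 + 0.000000755 + 0.000148 = 5.7436e-04 /h
MTBF = 1 / λ_sys = 1740 h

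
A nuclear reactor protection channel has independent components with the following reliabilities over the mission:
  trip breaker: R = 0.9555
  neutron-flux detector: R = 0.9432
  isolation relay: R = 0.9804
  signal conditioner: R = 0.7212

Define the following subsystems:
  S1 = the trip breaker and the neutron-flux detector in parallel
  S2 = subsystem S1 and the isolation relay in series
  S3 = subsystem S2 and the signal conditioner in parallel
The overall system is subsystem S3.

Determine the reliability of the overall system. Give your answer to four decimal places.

Parallel (trip breaker and neutron-flux detector): 1 − (1 − 0.955500)(1 − 0.943200) = 0.997472
Series ([0.997472] and isolation relay): 0.997472 × 0.980400 = 0.977922
Parallel ([0.977922] and signal conditioner): 1 − (1 − 0.977922)(1 − 0.721200) = 0.9938

0.9938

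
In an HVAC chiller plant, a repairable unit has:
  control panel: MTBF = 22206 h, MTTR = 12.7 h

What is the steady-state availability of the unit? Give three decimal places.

0.999

A(control panel) = MTBF/(MTBF+MTTR) = 22206/(22206+12.7) = 0.999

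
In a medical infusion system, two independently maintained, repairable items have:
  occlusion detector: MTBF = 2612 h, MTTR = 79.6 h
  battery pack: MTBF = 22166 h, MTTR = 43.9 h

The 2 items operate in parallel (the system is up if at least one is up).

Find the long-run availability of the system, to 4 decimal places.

0.9999

A(occlusion detector) = MTBF/(MTBF+MTTR) = 2612/(2612+79.6) = 0.970427
A(battery pack) = MTBF/(MTBF+MTTR) = 22166/(22166+43.9) = 0.998023
Parallel availability: 1 − (1 − 0.970427)(1 − 0.998023) = 0.9999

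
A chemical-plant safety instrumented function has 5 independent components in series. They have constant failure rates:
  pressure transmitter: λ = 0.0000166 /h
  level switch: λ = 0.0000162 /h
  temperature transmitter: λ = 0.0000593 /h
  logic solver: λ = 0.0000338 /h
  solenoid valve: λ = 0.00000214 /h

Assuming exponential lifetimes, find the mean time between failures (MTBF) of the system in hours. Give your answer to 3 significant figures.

Series of exponential components: λ_sys = Σ λ_i
λ_sys = 0.0000166 + 0.0000162 + 0.0000593 + 0.0000338 + 0.00000214 = 1.2804e-04 /h
MTBF = 1 / λ_sys = 7810 h

7810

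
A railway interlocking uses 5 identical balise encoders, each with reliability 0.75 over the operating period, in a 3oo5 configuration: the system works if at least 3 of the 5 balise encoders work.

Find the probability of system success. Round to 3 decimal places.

R = Σ_{i=3}^{5} C(5,i) p^i (1−p)^{5−i} with p = 0.75
C(5,3)·0.75^3·0.25^2 = 0.26367
C(5,4)·0.75^4·0.25^1 = 0.39551
C(5,5)·0.75^5·0.25^0 = 0.23730
Sum = 0.896

0.896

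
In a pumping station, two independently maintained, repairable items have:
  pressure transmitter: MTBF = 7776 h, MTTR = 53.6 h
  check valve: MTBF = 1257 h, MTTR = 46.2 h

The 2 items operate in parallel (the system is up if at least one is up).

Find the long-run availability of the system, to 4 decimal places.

0.9998

A(pressure transmitter) = MTBF/(MTBF+MTTR) = 7776/(7776+53.6) = 0.993154
A(check valve) = MTBF/(MTBF+MTTR) = 1257/(1257+46.2) = 0.964549
Parallel availability: 1 − (1 − 0.993154)(1 − 0.964549) = 0.9998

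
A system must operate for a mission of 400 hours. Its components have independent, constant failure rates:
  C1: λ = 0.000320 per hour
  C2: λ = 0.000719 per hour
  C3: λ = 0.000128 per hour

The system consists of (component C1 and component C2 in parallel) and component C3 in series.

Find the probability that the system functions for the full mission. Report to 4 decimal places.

R(C1) = exp(−0.000320 × 400) = 0.879853
R(C2) = exp(−0.000719 × 400) = 0.750062
R(C3) = exp(−0.000128 × 400) = 0.950089
Parallel (C1 and C2): 1 − (1 − 0.879853)(1 − 0.750062) = 0.969971
Series ([0.969971] and C3): 0.969971 × 0.950089 = 0.9216

0.9216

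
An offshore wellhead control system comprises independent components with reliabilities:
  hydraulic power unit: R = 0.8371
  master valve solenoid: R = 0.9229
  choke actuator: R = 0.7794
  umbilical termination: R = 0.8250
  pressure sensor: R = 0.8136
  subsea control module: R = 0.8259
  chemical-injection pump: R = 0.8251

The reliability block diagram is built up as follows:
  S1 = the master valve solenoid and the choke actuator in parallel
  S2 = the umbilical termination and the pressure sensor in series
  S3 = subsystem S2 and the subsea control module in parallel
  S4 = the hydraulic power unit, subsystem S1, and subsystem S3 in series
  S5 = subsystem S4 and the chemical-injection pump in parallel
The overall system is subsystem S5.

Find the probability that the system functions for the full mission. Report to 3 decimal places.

0.961

Parallel (master valve solenoid and choke actuator): 1 − (1 − 0.92290)(1 − 0.77940) = 0.98299
Series (umbilical termination and pressure sensor): 0.82500 × 0.81360 = 0.67122
Parallel ([0.67122] and subsea control module): 1 − (1 − 0.67122)(1 − 0.82590) = 0.94276
Series (hydraulic power unit, [0.98299], and [0.94276]): 0.83710 × 0.98299 × 0.94276 = 0.77576
Parallel ([0.77576] and chemical-injection pump): 1 − (1 − 0.77576)(1 − 0.82510) = 0.961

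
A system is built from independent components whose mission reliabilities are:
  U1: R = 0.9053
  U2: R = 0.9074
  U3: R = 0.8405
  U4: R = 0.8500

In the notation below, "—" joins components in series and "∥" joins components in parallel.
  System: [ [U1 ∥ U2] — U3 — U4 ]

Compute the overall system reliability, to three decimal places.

Parallel (U1 and U2): 1 − (1 − 0.90530)(1 − 0.90740) = 0.99123
Series ([0.99123], U3, and U4): 0.99123 × 0.84050 × 0.85000 = 0.708

0.708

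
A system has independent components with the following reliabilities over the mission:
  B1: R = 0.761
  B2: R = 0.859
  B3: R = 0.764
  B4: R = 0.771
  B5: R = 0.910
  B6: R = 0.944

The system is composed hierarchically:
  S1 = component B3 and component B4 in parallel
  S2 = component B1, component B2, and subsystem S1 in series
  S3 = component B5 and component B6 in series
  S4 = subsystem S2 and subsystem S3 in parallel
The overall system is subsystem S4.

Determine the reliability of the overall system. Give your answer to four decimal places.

Parallel (B3 and B4): 1 − (1 − 0.764000)(1 − 0.771000) = 0.945956
Series (B1, B2, and [0.945956]): 0.761000 × 0.859000 × 0.945956 = 0.618370
Series (B5 and B6): 0.910000 × 0.944000 = 0.859040
Parallel ([0.618370] and [0.859040]): 1 − (1 − 0.618370)(1 − 0.859040) = 0.9462

0.9462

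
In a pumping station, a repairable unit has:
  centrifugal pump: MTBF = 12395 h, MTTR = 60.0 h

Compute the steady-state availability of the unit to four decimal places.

0.9952

A(centrifugal pump) = MTBF/(MTBF+MTTR) = 12395/(12395+60.0) = 0.9952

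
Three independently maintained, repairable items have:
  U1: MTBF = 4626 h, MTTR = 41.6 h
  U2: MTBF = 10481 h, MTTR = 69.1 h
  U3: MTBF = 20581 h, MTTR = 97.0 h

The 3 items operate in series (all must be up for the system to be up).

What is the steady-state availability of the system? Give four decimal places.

A(U1) = MTBF/(MTBF+MTTR) = 4626/(4626+41.6) = 0.991087
A(U2) = MTBF/(MTBF+MTTR) = 10481/(10481+69.1) = 0.993450
A(U3) = MTBF/(MTBF+MTTR) = 20581/(20581+97.0) = 0.995309
Series availability: 0.991087 × 0.993450 × 0.995309 = 0.9800

0.9800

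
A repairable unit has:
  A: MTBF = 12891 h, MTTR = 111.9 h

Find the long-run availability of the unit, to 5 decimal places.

A(A) = MTBF/(MTBF+MTTR) = 12891/(12891+111.9) = 0.99139

0.99139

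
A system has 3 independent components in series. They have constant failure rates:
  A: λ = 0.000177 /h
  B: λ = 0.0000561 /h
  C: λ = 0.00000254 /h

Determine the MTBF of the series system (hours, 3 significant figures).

4240

Series of exponential components: λ_sys = Σ λ_i
λ_sys = 0.000177 + 0.0000561 + 0.00000254 = 2.3564e-04 /h
MTBF = 1 / λ_sys = 4240 h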